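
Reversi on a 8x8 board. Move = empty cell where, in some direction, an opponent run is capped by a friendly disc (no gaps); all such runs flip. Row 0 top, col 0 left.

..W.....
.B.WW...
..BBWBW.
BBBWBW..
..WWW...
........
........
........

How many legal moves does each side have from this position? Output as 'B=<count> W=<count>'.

-- B to move --
(0,1): no bracket -> illegal
(0,3): flips 2 -> legal
(0,4): flips 3 -> legal
(0,5): flips 1 -> legal
(1,2): no bracket -> illegal
(1,5): no bracket -> illegal
(1,6): no bracket -> illegal
(1,7): no bracket -> illegal
(2,7): flips 1 -> legal
(3,6): flips 1 -> legal
(3,7): no bracket -> illegal
(4,1): no bracket -> illegal
(4,5): flips 1 -> legal
(4,6): no bracket -> illegal
(5,1): no bracket -> illegal
(5,2): flips 2 -> legal
(5,3): flips 3 -> legal
(5,4): flips 2 -> legal
(5,5): flips 2 -> legal
B mobility = 10
-- W to move --
(0,0): flips 2 -> legal
(0,1): no bracket -> illegal
(1,0): no bracket -> illegal
(1,2): flips 2 -> legal
(1,5): flips 1 -> legal
(1,6): flips 2 -> legal
(2,0): flips 2 -> legal
(2,1): flips 3 -> legal
(3,6): flips 1 -> legal
(4,0): flips 2 -> legal
(4,1): flips 2 -> legal
(4,5): no bracket -> illegal
W mobility = 9

Answer: B=10 W=9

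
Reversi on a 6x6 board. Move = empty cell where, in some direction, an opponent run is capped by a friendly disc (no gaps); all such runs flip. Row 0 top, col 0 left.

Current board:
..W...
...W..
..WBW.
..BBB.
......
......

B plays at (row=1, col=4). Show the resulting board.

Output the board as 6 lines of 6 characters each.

Answer: ..W...
...WB.
..WBB.
..BBB.
......
......

Derivation:
Place B at (1,4); scan 8 dirs for brackets.
Dir NW: first cell '.' (not opp) -> no flip
Dir N: first cell '.' (not opp) -> no flip
Dir NE: first cell '.' (not opp) -> no flip
Dir W: opp run (1,3), next='.' -> no flip
Dir E: first cell '.' (not opp) -> no flip
Dir SW: first cell 'B' (not opp) -> no flip
Dir S: opp run (2,4) capped by B -> flip
Dir SE: first cell '.' (not opp) -> no flip
All flips: (2,4)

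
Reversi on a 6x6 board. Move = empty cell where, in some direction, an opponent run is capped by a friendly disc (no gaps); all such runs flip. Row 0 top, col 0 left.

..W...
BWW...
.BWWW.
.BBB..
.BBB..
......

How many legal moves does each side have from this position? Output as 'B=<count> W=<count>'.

Answer: B=7 W=8

Derivation:
-- B to move --
(0,0): flips 2 -> legal
(0,1): flips 1 -> legal
(0,3): flips 1 -> legal
(1,3): flips 4 -> legal
(1,4): flips 1 -> legal
(1,5): flips 1 -> legal
(2,0): no bracket -> illegal
(2,5): flips 3 -> legal
(3,4): no bracket -> illegal
(3,5): no bracket -> illegal
B mobility = 7
-- W to move --
(0,0): no bracket -> illegal
(0,1): no bracket -> illegal
(2,0): flips 1 -> legal
(3,0): flips 1 -> legal
(3,4): no bracket -> illegal
(4,0): flips 1 -> legal
(4,4): flips 1 -> legal
(5,0): flips 2 -> legal
(5,1): flips 5 -> legal
(5,2): flips 2 -> legal
(5,3): flips 2 -> legal
(5,4): no bracket -> illegal
W mobility = 8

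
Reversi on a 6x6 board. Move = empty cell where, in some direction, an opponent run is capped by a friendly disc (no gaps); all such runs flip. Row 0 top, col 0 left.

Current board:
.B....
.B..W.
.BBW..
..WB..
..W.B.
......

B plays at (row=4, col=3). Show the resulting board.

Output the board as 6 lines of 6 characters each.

Answer: .B....
.B..W.
.BBW..
..BB..
..WBB.
......

Derivation:
Place B at (4,3); scan 8 dirs for brackets.
Dir NW: opp run (3,2) capped by B -> flip
Dir N: first cell 'B' (not opp) -> no flip
Dir NE: first cell '.' (not opp) -> no flip
Dir W: opp run (4,2), next='.' -> no flip
Dir E: first cell 'B' (not opp) -> no flip
Dir SW: first cell '.' (not opp) -> no flip
Dir S: first cell '.' (not opp) -> no flip
Dir SE: first cell '.' (not opp) -> no flip
All flips: (3,2)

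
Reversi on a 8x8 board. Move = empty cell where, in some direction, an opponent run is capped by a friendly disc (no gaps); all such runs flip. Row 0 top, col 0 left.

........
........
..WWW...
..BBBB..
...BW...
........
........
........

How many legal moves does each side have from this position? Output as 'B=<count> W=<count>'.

-- B to move --
(1,1): flips 1 -> legal
(1,2): flips 2 -> legal
(1,3): flips 2 -> legal
(1,4): flips 2 -> legal
(1,5): flips 1 -> legal
(2,1): no bracket -> illegal
(2,5): no bracket -> illegal
(3,1): no bracket -> illegal
(4,5): flips 1 -> legal
(5,3): flips 1 -> legal
(5,4): flips 1 -> legal
(5,5): flips 1 -> legal
B mobility = 9
-- W to move --
(2,1): no bracket -> illegal
(2,5): no bracket -> illegal
(2,6): flips 1 -> legal
(3,1): no bracket -> illegal
(3,6): no bracket -> illegal
(4,1): flips 1 -> legal
(4,2): flips 3 -> legal
(4,5): flips 1 -> legal
(4,6): flips 1 -> legal
(5,2): no bracket -> illegal
(5,3): flips 2 -> legal
(5,4): no bracket -> illegal
W mobility = 6

Answer: B=9 W=6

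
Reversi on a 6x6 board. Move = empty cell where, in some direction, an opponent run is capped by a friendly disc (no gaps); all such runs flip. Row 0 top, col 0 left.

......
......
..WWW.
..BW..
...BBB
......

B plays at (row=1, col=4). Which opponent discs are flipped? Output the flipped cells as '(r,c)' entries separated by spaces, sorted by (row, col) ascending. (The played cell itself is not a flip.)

Answer: (2,3)

Derivation:
Dir NW: first cell '.' (not opp) -> no flip
Dir N: first cell '.' (not opp) -> no flip
Dir NE: first cell '.' (not opp) -> no flip
Dir W: first cell '.' (not opp) -> no flip
Dir E: first cell '.' (not opp) -> no flip
Dir SW: opp run (2,3) capped by B -> flip
Dir S: opp run (2,4), next='.' -> no flip
Dir SE: first cell '.' (not opp) -> no flip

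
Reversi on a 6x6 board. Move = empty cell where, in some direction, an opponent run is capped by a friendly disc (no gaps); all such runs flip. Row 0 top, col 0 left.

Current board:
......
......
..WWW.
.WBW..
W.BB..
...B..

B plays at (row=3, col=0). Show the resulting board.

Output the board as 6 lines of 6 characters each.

Answer: ......
......
..WWW.
BBBW..
W.BB..
...B..

Derivation:
Place B at (3,0); scan 8 dirs for brackets.
Dir NW: edge -> no flip
Dir N: first cell '.' (not opp) -> no flip
Dir NE: first cell '.' (not opp) -> no flip
Dir W: edge -> no flip
Dir E: opp run (3,1) capped by B -> flip
Dir SW: edge -> no flip
Dir S: opp run (4,0), next='.' -> no flip
Dir SE: first cell '.' (not opp) -> no flip
All flips: (3,1)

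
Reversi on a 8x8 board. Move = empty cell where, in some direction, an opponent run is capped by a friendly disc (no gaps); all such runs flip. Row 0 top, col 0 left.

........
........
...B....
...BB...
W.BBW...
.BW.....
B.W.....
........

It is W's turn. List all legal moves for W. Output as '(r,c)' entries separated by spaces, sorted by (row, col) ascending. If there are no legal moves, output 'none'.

Answer: (2,2) (2,4) (2,5) (3,2) (4,1) (5,0)

Derivation:
(1,2): no bracket -> illegal
(1,3): no bracket -> illegal
(1,4): no bracket -> illegal
(2,2): flips 1 -> legal
(2,4): flips 1 -> legal
(2,5): flips 2 -> legal
(3,1): no bracket -> illegal
(3,2): flips 1 -> legal
(3,5): no bracket -> illegal
(4,1): flips 2 -> legal
(4,5): no bracket -> illegal
(5,0): flips 1 -> legal
(5,3): no bracket -> illegal
(5,4): no bracket -> illegal
(6,1): no bracket -> illegal
(7,0): no bracket -> illegal
(7,1): no bracket -> illegal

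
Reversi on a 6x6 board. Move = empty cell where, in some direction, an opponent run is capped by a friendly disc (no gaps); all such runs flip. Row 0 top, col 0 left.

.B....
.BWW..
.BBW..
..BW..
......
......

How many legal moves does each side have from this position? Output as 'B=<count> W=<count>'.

Answer: B=7 W=7

Derivation:
-- B to move --
(0,2): flips 1 -> legal
(0,3): flips 1 -> legal
(0,4): flips 1 -> legal
(1,4): flips 3 -> legal
(2,4): flips 1 -> legal
(3,4): flips 3 -> legal
(4,2): no bracket -> illegal
(4,3): no bracket -> illegal
(4,4): flips 1 -> legal
B mobility = 7
-- W to move --
(0,0): flips 2 -> legal
(0,2): no bracket -> illegal
(1,0): flips 1 -> legal
(2,0): flips 2 -> legal
(3,0): flips 1 -> legal
(3,1): flips 2 -> legal
(4,1): flips 1 -> legal
(4,2): flips 2 -> legal
(4,3): no bracket -> illegal
W mobility = 7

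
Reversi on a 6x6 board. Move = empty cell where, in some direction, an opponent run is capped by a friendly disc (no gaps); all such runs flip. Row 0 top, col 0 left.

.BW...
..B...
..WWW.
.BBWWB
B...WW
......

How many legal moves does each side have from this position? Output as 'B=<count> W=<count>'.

-- B to move --
(0,3): flips 1 -> legal
(1,1): no bracket -> illegal
(1,3): flips 2 -> legal
(1,4): flips 1 -> legal
(1,5): no bracket -> illegal
(2,1): no bracket -> illegal
(2,5): no bracket -> illegal
(4,2): no bracket -> illegal
(4,3): no bracket -> illegal
(5,3): flips 1 -> legal
(5,4): no bracket -> illegal
(5,5): flips 1 -> legal
B mobility = 5
-- W to move --
(0,0): flips 1 -> legal
(0,3): no bracket -> illegal
(1,0): no bracket -> illegal
(1,1): no bracket -> illegal
(1,3): no bracket -> illegal
(2,0): no bracket -> illegal
(2,1): no bracket -> illegal
(2,5): flips 1 -> legal
(3,0): flips 2 -> legal
(4,1): flips 1 -> legal
(4,2): flips 1 -> legal
(4,3): no bracket -> illegal
(5,0): no bracket -> illegal
(5,1): no bracket -> illegal
W mobility = 5

Answer: B=5 W=5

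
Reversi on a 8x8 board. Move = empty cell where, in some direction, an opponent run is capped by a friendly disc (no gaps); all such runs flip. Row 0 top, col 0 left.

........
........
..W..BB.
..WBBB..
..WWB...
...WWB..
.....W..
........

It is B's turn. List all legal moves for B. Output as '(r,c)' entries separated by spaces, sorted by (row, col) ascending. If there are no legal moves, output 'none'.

Answer: (1,1) (3,1) (4,1) (5,1) (5,2) (6,2) (6,3) (6,4) (7,5)

Derivation:
(1,1): flips 1 -> legal
(1,2): no bracket -> illegal
(1,3): no bracket -> illegal
(2,1): no bracket -> illegal
(2,3): no bracket -> illegal
(3,1): flips 1 -> legal
(4,1): flips 2 -> legal
(4,5): no bracket -> illegal
(5,1): flips 1 -> legal
(5,2): flips 3 -> legal
(5,6): no bracket -> illegal
(6,2): flips 1 -> legal
(6,3): flips 2 -> legal
(6,4): flips 1 -> legal
(6,6): no bracket -> illegal
(7,4): no bracket -> illegal
(7,5): flips 1 -> legal
(7,6): no bracket -> illegal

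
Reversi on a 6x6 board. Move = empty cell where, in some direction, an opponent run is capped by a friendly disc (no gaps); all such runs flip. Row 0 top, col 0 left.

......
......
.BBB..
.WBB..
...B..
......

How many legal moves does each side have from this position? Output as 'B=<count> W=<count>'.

-- B to move --
(2,0): no bracket -> illegal
(3,0): flips 1 -> legal
(4,0): flips 1 -> legal
(4,1): flips 1 -> legal
(4,2): no bracket -> illegal
B mobility = 3
-- W to move --
(1,0): no bracket -> illegal
(1,1): flips 1 -> legal
(1,2): no bracket -> illegal
(1,3): flips 1 -> legal
(1,4): no bracket -> illegal
(2,0): no bracket -> illegal
(2,4): no bracket -> illegal
(3,0): no bracket -> illegal
(3,4): flips 2 -> legal
(4,1): no bracket -> illegal
(4,2): no bracket -> illegal
(4,4): no bracket -> illegal
(5,2): no bracket -> illegal
(5,3): no bracket -> illegal
(5,4): no bracket -> illegal
W mobility = 3

Answer: B=3 W=3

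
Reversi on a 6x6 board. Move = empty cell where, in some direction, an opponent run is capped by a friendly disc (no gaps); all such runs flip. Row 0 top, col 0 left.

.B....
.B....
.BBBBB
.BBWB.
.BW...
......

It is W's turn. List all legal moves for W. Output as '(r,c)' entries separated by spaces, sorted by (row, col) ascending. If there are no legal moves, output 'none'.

Answer: (0,0) (1,2) (1,3) (1,5) (2,0) (3,0) (3,5) (4,0)

Derivation:
(0,0): flips 2 -> legal
(0,2): no bracket -> illegal
(1,0): no bracket -> illegal
(1,2): flips 2 -> legal
(1,3): flips 1 -> legal
(1,4): no bracket -> illegal
(1,5): flips 1 -> legal
(2,0): flips 1 -> legal
(3,0): flips 2 -> legal
(3,5): flips 1 -> legal
(4,0): flips 1 -> legal
(4,3): no bracket -> illegal
(4,4): no bracket -> illegal
(4,5): no bracket -> illegal
(5,0): no bracket -> illegal
(5,1): no bracket -> illegal
(5,2): no bracket -> illegal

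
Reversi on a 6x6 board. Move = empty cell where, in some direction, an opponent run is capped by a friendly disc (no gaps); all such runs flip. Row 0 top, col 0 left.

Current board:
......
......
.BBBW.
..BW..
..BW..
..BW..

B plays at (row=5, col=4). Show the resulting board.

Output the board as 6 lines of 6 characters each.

Place B at (5,4); scan 8 dirs for brackets.
Dir NW: opp run (4,3) capped by B -> flip
Dir N: first cell '.' (not opp) -> no flip
Dir NE: first cell '.' (not opp) -> no flip
Dir W: opp run (5,3) capped by B -> flip
Dir E: first cell '.' (not opp) -> no flip
Dir SW: edge -> no flip
Dir S: edge -> no flip
Dir SE: edge -> no flip
All flips: (4,3) (5,3)

Answer: ......
......
.BBBW.
..BW..
..BB..
..BBB.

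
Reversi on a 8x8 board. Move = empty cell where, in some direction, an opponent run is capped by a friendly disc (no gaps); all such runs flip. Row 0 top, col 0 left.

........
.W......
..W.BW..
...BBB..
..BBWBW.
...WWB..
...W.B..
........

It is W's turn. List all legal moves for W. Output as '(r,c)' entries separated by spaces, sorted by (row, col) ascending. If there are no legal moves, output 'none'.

Answer: (1,3) (1,4) (2,3) (2,6) (3,1) (3,2) (3,6) (4,1) (5,2) (5,6) (6,4) (6,6) (7,5) (7,6)

Derivation:
(1,3): flips 2 -> legal
(1,4): flips 2 -> legal
(1,5): no bracket -> illegal
(2,3): flips 3 -> legal
(2,6): flips 1 -> legal
(3,1): flips 1 -> legal
(3,2): flips 1 -> legal
(3,6): flips 1 -> legal
(4,1): flips 2 -> legal
(5,1): no bracket -> illegal
(5,2): flips 2 -> legal
(5,6): flips 1 -> legal
(6,4): flips 1 -> legal
(6,6): flips 1 -> legal
(7,4): no bracket -> illegal
(7,5): flips 4 -> legal
(7,6): flips 1 -> legal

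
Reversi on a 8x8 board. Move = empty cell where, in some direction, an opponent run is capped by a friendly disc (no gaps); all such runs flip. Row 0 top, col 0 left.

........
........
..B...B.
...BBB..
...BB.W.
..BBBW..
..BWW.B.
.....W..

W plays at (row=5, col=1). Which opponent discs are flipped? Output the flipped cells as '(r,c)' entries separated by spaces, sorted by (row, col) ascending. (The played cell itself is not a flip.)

Dir NW: first cell '.' (not opp) -> no flip
Dir N: first cell '.' (not opp) -> no flip
Dir NE: first cell '.' (not opp) -> no flip
Dir W: first cell '.' (not opp) -> no flip
Dir E: opp run (5,2) (5,3) (5,4) capped by W -> flip
Dir SW: first cell '.' (not opp) -> no flip
Dir S: first cell '.' (not opp) -> no flip
Dir SE: opp run (6,2), next='.' -> no flip

Answer: (5,2) (5,3) (5,4)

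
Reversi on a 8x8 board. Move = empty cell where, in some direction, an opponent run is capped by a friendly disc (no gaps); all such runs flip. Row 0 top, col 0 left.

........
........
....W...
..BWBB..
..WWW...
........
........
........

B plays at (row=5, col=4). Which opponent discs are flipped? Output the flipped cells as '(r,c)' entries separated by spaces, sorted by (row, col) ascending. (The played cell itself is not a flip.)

Dir NW: opp run (4,3) capped by B -> flip
Dir N: opp run (4,4) capped by B -> flip
Dir NE: first cell '.' (not opp) -> no flip
Dir W: first cell '.' (not opp) -> no flip
Dir E: first cell '.' (not opp) -> no flip
Dir SW: first cell '.' (not opp) -> no flip
Dir S: first cell '.' (not opp) -> no flip
Dir SE: first cell '.' (not opp) -> no flip

Answer: (4,3) (4,4)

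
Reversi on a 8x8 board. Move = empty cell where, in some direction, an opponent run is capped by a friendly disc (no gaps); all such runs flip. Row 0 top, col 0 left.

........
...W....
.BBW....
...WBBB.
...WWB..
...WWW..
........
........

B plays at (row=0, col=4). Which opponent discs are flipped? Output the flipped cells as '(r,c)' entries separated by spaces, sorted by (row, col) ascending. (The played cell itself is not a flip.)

Answer: (1,3)

Derivation:
Dir NW: edge -> no flip
Dir N: edge -> no flip
Dir NE: edge -> no flip
Dir W: first cell '.' (not opp) -> no flip
Dir E: first cell '.' (not opp) -> no flip
Dir SW: opp run (1,3) capped by B -> flip
Dir S: first cell '.' (not opp) -> no flip
Dir SE: first cell '.' (not opp) -> no flip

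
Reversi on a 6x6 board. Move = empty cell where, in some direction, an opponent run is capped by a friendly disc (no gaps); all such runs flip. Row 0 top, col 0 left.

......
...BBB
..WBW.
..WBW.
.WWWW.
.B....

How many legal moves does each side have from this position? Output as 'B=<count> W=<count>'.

-- B to move --
(1,1): flips 1 -> legal
(1,2): no bracket -> illegal
(2,1): flips 1 -> legal
(2,5): flips 1 -> legal
(3,0): no bracket -> illegal
(3,1): flips 3 -> legal
(3,5): flips 2 -> legal
(4,0): no bracket -> illegal
(4,5): flips 1 -> legal
(5,0): flips 2 -> legal
(5,2): no bracket -> illegal
(5,3): flips 1 -> legal
(5,4): flips 3 -> legal
(5,5): flips 1 -> legal
B mobility = 10
-- W to move --
(0,2): flips 1 -> legal
(0,3): flips 3 -> legal
(0,4): flips 2 -> legal
(0,5): flips 2 -> legal
(1,2): flips 1 -> legal
(2,5): no bracket -> illegal
(4,0): no bracket -> illegal
(5,0): no bracket -> illegal
(5,2): no bracket -> illegal
W mobility = 5

Answer: B=10 W=5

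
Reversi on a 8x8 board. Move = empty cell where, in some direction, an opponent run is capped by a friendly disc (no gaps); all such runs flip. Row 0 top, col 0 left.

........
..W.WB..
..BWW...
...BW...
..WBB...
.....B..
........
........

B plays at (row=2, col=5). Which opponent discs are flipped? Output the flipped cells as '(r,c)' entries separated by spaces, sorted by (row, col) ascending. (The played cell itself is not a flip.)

Answer: (2,3) (2,4) (3,4)

Derivation:
Dir NW: opp run (1,4), next='.' -> no flip
Dir N: first cell 'B' (not opp) -> no flip
Dir NE: first cell '.' (not opp) -> no flip
Dir W: opp run (2,4) (2,3) capped by B -> flip
Dir E: first cell '.' (not opp) -> no flip
Dir SW: opp run (3,4) capped by B -> flip
Dir S: first cell '.' (not opp) -> no flip
Dir SE: first cell '.' (not opp) -> no flip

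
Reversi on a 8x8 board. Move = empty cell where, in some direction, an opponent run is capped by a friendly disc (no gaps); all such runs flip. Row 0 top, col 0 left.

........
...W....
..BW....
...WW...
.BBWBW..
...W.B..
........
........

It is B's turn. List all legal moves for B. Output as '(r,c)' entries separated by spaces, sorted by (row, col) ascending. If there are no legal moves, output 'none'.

Answer: (0,4) (2,4) (3,5) (4,6) (6,2) (6,4)

Derivation:
(0,2): no bracket -> illegal
(0,3): no bracket -> illegal
(0,4): flips 1 -> legal
(1,2): no bracket -> illegal
(1,4): no bracket -> illegal
(2,4): flips 3 -> legal
(2,5): no bracket -> illegal
(3,2): no bracket -> illegal
(3,5): flips 1 -> legal
(3,6): no bracket -> illegal
(4,6): flips 1 -> legal
(5,2): no bracket -> illegal
(5,4): no bracket -> illegal
(5,6): no bracket -> illegal
(6,2): flips 1 -> legal
(6,3): no bracket -> illegal
(6,4): flips 1 -> legal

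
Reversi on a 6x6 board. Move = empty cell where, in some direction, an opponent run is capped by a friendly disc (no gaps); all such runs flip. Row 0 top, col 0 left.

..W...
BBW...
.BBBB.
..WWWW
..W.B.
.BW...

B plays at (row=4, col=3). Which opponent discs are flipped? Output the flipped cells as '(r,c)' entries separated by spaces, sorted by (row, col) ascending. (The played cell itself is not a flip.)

Dir NW: opp run (3,2) capped by B -> flip
Dir N: opp run (3,3) capped by B -> flip
Dir NE: opp run (3,4), next='.' -> no flip
Dir W: opp run (4,2), next='.' -> no flip
Dir E: first cell 'B' (not opp) -> no flip
Dir SW: opp run (5,2), next=edge -> no flip
Dir S: first cell '.' (not opp) -> no flip
Dir SE: first cell '.' (not opp) -> no flip

Answer: (3,2) (3,3)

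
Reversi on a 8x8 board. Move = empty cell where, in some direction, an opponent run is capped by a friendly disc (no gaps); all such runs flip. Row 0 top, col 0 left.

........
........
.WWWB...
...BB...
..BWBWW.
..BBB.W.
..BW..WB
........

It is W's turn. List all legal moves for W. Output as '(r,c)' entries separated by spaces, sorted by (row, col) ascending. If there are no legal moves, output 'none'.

(1,3): no bracket -> illegal
(1,4): no bracket -> illegal
(1,5): no bracket -> illegal
(2,5): flips 2 -> legal
(3,1): no bracket -> illegal
(3,2): no bracket -> illegal
(3,5): no bracket -> illegal
(4,1): flips 2 -> legal
(5,1): no bracket -> illegal
(5,5): flips 2 -> legal
(5,7): no bracket -> illegal
(6,1): flips 2 -> legal
(6,4): no bracket -> illegal
(6,5): flips 1 -> legal
(7,1): no bracket -> illegal
(7,2): no bracket -> illegal
(7,3): no bracket -> illegal
(7,6): no bracket -> illegal
(7,7): no bracket -> illegal

Answer: (2,5) (4,1) (5,5) (6,1) (6,5)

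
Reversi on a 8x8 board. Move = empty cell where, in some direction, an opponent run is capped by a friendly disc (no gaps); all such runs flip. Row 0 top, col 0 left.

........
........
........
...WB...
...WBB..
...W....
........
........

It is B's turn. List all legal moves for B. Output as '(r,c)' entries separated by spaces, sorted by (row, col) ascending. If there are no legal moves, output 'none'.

Answer: (2,2) (3,2) (4,2) (5,2) (6,2)

Derivation:
(2,2): flips 1 -> legal
(2,3): no bracket -> illegal
(2,4): no bracket -> illegal
(3,2): flips 1 -> legal
(4,2): flips 1 -> legal
(5,2): flips 1 -> legal
(5,4): no bracket -> illegal
(6,2): flips 1 -> legal
(6,3): no bracket -> illegal
(6,4): no bracket -> illegal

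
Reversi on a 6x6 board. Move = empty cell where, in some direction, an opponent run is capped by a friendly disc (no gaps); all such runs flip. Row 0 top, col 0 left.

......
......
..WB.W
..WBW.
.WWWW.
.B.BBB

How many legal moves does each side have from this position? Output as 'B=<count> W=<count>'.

Answer: B=7 W=4

Derivation:
-- B to move --
(1,1): flips 1 -> legal
(1,2): no bracket -> illegal
(1,3): no bracket -> illegal
(1,4): no bracket -> illegal
(1,5): no bracket -> illegal
(2,1): flips 3 -> legal
(2,4): flips 2 -> legal
(3,0): no bracket -> illegal
(3,1): flips 3 -> legal
(3,5): flips 2 -> legal
(4,0): no bracket -> illegal
(4,5): flips 1 -> legal
(5,0): flips 2 -> legal
(5,2): no bracket -> illegal
B mobility = 7
-- W to move --
(1,2): flips 1 -> legal
(1,3): flips 2 -> legal
(1,4): flips 1 -> legal
(2,4): flips 2 -> legal
(4,0): no bracket -> illegal
(4,5): no bracket -> illegal
(5,0): no bracket -> illegal
(5,2): no bracket -> illegal
W mobility = 4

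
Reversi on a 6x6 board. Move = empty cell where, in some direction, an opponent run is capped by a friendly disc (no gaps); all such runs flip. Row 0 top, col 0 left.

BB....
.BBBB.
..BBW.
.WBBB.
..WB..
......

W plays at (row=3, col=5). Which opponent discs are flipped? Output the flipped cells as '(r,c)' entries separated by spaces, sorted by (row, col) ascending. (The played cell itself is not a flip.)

Dir NW: first cell 'W' (not opp) -> no flip
Dir N: first cell '.' (not opp) -> no flip
Dir NE: edge -> no flip
Dir W: opp run (3,4) (3,3) (3,2) capped by W -> flip
Dir E: edge -> no flip
Dir SW: first cell '.' (not opp) -> no flip
Dir S: first cell '.' (not opp) -> no flip
Dir SE: edge -> no flip

Answer: (3,2) (3,3) (3,4)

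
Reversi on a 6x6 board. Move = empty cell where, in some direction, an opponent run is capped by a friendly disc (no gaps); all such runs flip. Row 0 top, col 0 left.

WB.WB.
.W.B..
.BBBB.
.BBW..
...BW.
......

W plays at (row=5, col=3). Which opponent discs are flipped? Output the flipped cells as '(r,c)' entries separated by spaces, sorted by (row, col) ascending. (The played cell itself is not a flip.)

Answer: (4,3)

Derivation:
Dir NW: first cell '.' (not opp) -> no flip
Dir N: opp run (4,3) capped by W -> flip
Dir NE: first cell 'W' (not opp) -> no flip
Dir W: first cell '.' (not opp) -> no flip
Dir E: first cell '.' (not opp) -> no flip
Dir SW: edge -> no flip
Dir S: edge -> no flip
Dir SE: edge -> no flip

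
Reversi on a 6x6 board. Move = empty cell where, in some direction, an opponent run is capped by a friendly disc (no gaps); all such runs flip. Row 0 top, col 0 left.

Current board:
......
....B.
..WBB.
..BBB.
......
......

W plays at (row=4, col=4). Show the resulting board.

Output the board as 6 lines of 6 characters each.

Answer: ......
....B.
..WBB.
..BWB.
....W.
......

Derivation:
Place W at (4,4); scan 8 dirs for brackets.
Dir NW: opp run (3,3) capped by W -> flip
Dir N: opp run (3,4) (2,4) (1,4), next='.' -> no flip
Dir NE: first cell '.' (not opp) -> no flip
Dir W: first cell '.' (not opp) -> no flip
Dir E: first cell '.' (not opp) -> no flip
Dir SW: first cell '.' (not opp) -> no flip
Dir S: first cell '.' (not opp) -> no flip
Dir SE: first cell '.' (not opp) -> no flip
All flips: (3,3)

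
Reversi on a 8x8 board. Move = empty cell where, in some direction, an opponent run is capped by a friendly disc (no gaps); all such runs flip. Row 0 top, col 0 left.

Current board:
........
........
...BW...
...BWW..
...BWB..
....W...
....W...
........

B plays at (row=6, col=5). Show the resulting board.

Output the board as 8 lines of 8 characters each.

Place B at (6,5); scan 8 dirs for brackets.
Dir NW: opp run (5,4) capped by B -> flip
Dir N: first cell '.' (not opp) -> no flip
Dir NE: first cell '.' (not opp) -> no flip
Dir W: opp run (6,4), next='.' -> no flip
Dir E: first cell '.' (not opp) -> no flip
Dir SW: first cell '.' (not opp) -> no flip
Dir S: first cell '.' (not opp) -> no flip
Dir SE: first cell '.' (not opp) -> no flip
All flips: (5,4)

Answer: ........
........
...BW...
...BWW..
...BWB..
....B...
....WB..
........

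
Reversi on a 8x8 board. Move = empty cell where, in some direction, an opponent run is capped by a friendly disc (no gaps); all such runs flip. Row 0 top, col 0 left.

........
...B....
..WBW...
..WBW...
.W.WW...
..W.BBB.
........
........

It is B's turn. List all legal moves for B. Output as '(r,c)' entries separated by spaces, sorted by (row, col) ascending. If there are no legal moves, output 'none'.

Answer: (1,1) (1,4) (1,5) (2,1) (2,5) (3,1) (3,5) (4,5) (5,0) (5,3)

Derivation:
(1,1): flips 1 -> legal
(1,2): no bracket -> illegal
(1,4): flips 3 -> legal
(1,5): flips 1 -> legal
(2,1): flips 3 -> legal
(2,5): flips 1 -> legal
(3,0): no bracket -> illegal
(3,1): flips 2 -> legal
(3,5): flips 2 -> legal
(4,0): no bracket -> illegal
(4,2): no bracket -> illegal
(4,5): flips 1 -> legal
(5,0): flips 2 -> legal
(5,1): no bracket -> illegal
(5,3): flips 1 -> legal
(6,1): no bracket -> illegal
(6,2): no bracket -> illegal
(6,3): no bracket -> illegal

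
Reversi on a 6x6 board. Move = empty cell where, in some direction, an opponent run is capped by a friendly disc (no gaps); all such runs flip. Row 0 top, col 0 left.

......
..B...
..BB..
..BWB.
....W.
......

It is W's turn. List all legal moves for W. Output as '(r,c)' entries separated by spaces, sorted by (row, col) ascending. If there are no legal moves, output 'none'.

Answer: (1,1) (1,3) (2,4) (3,1) (3,5)

Derivation:
(0,1): no bracket -> illegal
(0,2): no bracket -> illegal
(0,3): no bracket -> illegal
(1,1): flips 1 -> legal
(1,3): flips 1 -> legal
(1,4): no bracket -> illegal
(2,1): no bracket -> illegal
(2,4): flips 1 -> legal
(2,5): no bracket -> illegal
(3,1): flips 1 -> legal
(3,5): flips 1 -> legal
(4,1): no bracket -> illegal
(4,2): no bracket -> illegal
(4,3): no bracket -> illegal
(4,5): no bracket -> illegal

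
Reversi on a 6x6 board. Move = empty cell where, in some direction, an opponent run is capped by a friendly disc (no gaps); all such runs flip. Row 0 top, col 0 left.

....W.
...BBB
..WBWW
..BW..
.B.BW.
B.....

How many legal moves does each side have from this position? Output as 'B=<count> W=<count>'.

Answer: B=7 W=6

Derivation:
-- B to move --
(0,3): no bracket -> illegal
(0,5): no bracket -> illegal
(1,1): no bracket -> illegal
(1,2): flips 1 -> legal
(2,1): flips 1 -> legal
(3,1): flips 1 -> legal
(3,4): flips 2 -> legal
(3,5): flips 2 -> legal
(4,2): flips 2 -> legal
(4,5): flips 1 -> legal
(5,3): no bracket -> illegal
(5,4): no bracket -> illegal
(5,5): no bracket -> illegal
B mobility = 7
-- W to move --
(0,2): flips 1 -> legal
(0,3): flips 3 -> legal
(0,5): flips 1 -> legal
(1,2): no bracket -> illegal
(2,1): no bracket -> illegal
(3,0): no bracket -> illegal
(3,1): flips 1 -> legal
(3,4): no bracket -> illegal
(4,0): no bracket -> illegal
(4,2): flips 2 -> legal
(5,1): no bracket -> illegal
(5,2): no bracket -> illegal
(5,3): flips 1 -> legal
(5,4): no bracket -> illegal
W mobility = 6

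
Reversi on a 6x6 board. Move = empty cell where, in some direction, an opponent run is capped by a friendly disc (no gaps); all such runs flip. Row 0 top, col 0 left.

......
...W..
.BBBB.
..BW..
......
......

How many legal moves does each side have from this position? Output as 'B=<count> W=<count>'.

Answer: B=7 W=4

Derivation:
-- B to move --
(0,2): flips 1 -> legal
(0,3): flips 1 -> legal
(0,4): flips 1 -> legal
(1,2): no bracket -> illegal
(1,4): no bracket -> illegal
(3,4): flips 1 -> legal
(4,2): flips 1 -> legal
(4,3): flips 1 -> legal
(4,4): flips 1 -> legal
B mobility = 7
-- W to move --
(1,0): no bracket -> illegal
(1,1): flips 1 -> legal
(1,2): no bracket -> illegal
(1,4): no bracket -> illegal
(1,5): flips 1 -> legal
(2,0): no bracket -> illegal
(2,5): no bracket -> illegal
(3,0): no bracket -> illegal
(3,1): flips 2 -> legal
(3,4): no bracket -> illegal
(3,5): flips 1 -> legal
(4,1): no bracket -> illegal
(4,2): no bracket -> illegal
(4,3): no bracket -> illegal
W mobility = 4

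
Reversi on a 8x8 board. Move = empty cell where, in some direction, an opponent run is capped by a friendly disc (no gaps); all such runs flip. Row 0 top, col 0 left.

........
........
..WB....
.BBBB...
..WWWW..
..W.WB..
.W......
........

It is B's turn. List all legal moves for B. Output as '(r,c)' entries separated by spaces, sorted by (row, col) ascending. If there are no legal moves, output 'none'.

(1,1): flips 1 -> legal
(1,2): flips 1 -> legal
(1,3): flips 1 -> legal
(2,1): flips 1 -> legal
(3,5): flips 1 -> legal
(3,6): no bracket -> illegal
(4,1): no bracket -> illegal
(4,6): no bracket -> illegal
(5,0): no bracket -> illegal
(5,1): flips 1 -> legal
(5,3): flips 3 -> legal
(5,6): flips 1 -> legal
(6,0): no bracket -> illegal
(6,2): flips 2 -> legal
(6,3): no bracket -> illegal
(6,4): flips 2 -> legal
(6,5): flips 2 -> legal
(7,0): flips 3 -> legal
(7,1): no bracket -> illegal
(7,2): no bracket -> illegal

Answer: (1,1) (1,2) (1,3) (2,1) (3,5) (5,1) (5,3) (5,6) (6,2) (6,4) (6,5) (7,0)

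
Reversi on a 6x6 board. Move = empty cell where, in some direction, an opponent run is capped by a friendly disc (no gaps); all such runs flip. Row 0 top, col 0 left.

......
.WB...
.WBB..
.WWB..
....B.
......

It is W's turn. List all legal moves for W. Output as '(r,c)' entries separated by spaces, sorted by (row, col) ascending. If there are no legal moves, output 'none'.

(0,1): no bracket -> illegal
(0,2): flips 2 -> legal
(0,3): flips 1 -> legal
(1,3): flips 2 -> legal
(1,4): flips 1 -> legal
(2,4): flips 2 -> legal
(3,4): flips 1 -> legal
(3,5): no bracket -> illegal
(4,2): no bracket -> illegal
(4,3): no bracket -> illegal
(4,5): no bracket -> illegal
(5,3): no bracket -> illegal
(5,4): no bracket -> illegal
(5,5): flips 3 -> legal

Answer: (0,2) (0,3) (1,3) (1,4) (2,4) (3,4) (5,5)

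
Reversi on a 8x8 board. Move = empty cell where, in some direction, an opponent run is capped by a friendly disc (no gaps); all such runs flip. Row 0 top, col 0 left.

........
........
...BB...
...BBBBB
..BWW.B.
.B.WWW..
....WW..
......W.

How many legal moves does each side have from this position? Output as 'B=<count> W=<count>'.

-- B to move --
(3,2): no bracket -> illegal
(4,5): flips 2 -> legal
(5,2): flips 1 -> legal
(5,6): no bracket -> illegal
(6,2): flips 2 -> legal
(6,3): flips 2 -> legal
(6,6): flips 2 -> legal
(6,7): no bracket -> illegal
(7,3): flips 2 -> legal
(7,4): flips 3 -> legal
(7,5): flips 2 -> legal
(7,7): no bracket -> illegal
B mobility = 8
-- W to move --
(1,2): no bracket -> illegal
(1,3): flips 2 -> legal
(1,4): flips 2 -> legal
(1,5): no bracket -> illegal
(2,2): flips 1 -> legal
(2,5): flips 1 -> legal
(2,6): flips 1 -> legal
(2,7): no bracket -> illegal
(3,1): flips 1 -> legal
(3,2): no bracket -> illegal
(4,0): no bracket -> illegal
(4,1): flips 1 -> legal
(4,5): no bracket -> illegal
(4,7): no bracket -> illegal
(5,0): no bracket -> illegal
(5,2): no bracket -> illegal
(5,6): no bracket -> illegal
(5,7): no bracket -> illegal
(6,0): no bracket -> illegal
(6,1): no bracket -> illegal
(6,2): no bracket -> illegal
W mobility = 7

Answer: B=8 W=7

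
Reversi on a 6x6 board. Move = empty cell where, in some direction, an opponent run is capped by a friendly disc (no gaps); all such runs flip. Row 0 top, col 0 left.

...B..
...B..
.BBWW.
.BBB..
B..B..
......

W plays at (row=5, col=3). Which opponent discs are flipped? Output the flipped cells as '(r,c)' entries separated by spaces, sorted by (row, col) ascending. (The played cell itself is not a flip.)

Dir NW: first cell '.' (not opp) -> no flip
Dir N: opp run (4,3) (3,3) capped by W -> flip
Dir NE: first cell '.' (not opp) -> no flip
Dir W: first cell '.' (not opp) -> no flip
Dir E: first cell '.' (not opp) -> no flip
Dir SW: edge -> no flip
Dir S: edge -> no flip
Dir SE: edge -> no flip

Answer: (3,3) (4,3)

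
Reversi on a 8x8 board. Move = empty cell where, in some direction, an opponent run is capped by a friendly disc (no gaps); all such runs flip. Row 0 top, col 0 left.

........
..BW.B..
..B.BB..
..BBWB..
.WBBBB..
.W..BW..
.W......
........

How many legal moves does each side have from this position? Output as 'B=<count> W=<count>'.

Answer: B=10 W=13

Derivation:
-- B to move --
(0,2): flips 1 -> legal
(0,3): no bracket -> illegal
(0,4): flips 1 -> legal
(1,4): flips 1 -> legal
(2,3): flips 1 -> legal
(3,0): no bracket -> illegal
(3,1): no bracket -> illegal
(4,0): flips 1 -> legal
(4,6): no bracket -> illegal
(5,0): flips 1 -> legal
(5,2): no bracket -> illegal
(5,6): flips 1 -> legal
(6,0): flips 1 -> legal
(6,2): no bracket -> illegal
(6,4): no bracket -> illegal
(6,5): flips 1 -> legal
(6,6): flips 1 -> legal
(7,0): no bracket -> illegal
(7,1): no bracket -> illegal
(7,2): no bracket -> illegal
B mobility = 10
-- W to move --
(0,1): no bracket -> illegal
(0,2): no bracket -> illegal
(0,3): no bracket -> illegal
(0,4): no bracket -> illegal
(0,5): flips 4 -> legal
(0,6): flips 4 -> legal
(1,1): flips 4 -> legal
(1,4): flips 1 -> legal
(1,6): flips 1 -> legal
(2,1): no bracket -> illegal
(2,3): flips 1 -> legal
(2,6): no bracket -> illegal
(3,1): flips 3 -> legal
(3,6): flips 1 -> legal
(4,6): flips 6 -> legal
(5,2): flips 1 -> legal
(5,3): flips 1 -> legal
(5,6): flips 1 -> legal
(6,3): no bracket -> illegal
(6,4): flips 2 -> legal
(6,5): no bracket -> illegal
W mobility = 13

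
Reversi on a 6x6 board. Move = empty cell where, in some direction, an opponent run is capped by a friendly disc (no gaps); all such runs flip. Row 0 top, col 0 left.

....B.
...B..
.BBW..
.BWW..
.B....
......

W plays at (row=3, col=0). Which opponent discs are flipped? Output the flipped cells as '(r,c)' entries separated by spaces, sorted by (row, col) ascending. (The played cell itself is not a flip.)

Answer: (3,1)

Derivation:
Dir NW: edge -> no flip
Dir N: first cell '.' (not opp) -> no flip
Dir NE: opp run (2,1), next='.' -> no flip
Dir W: edge -> no flip
Dir E: opp run (3,1) capped by W -> flip
Dir SW: edge -> no flip
Dir S: first cell '.' (not opp) -> no flip
Dir SE: opp run (4,1), next='.' -> no flip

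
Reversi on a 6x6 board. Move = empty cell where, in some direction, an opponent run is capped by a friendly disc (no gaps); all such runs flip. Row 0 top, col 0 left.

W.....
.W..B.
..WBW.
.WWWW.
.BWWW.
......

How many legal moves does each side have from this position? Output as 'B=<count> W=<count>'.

Answer: B=5 W=7

Derivation:
-- B to move --
(0,1): no bracket -> illegal
(0,2): no bracket -> illegal
(1,0): no bracket -> illegal
(1,2): no bracket -> illegal
(1,3): no bracket -> illegal
(1,5): no bracket -> illegal
(2,0): no bracket -> illegal
(2,1): flips 2 -> legal
(2,5): flips 1 -> legal
(3,0): no bracket -> illegal
(3,5): no bracket -> illegal
(4,0): no bracket -> illegal
(4,5): flips 4 -> legal
(5,1): no bracket -> illegal
(5,2): no bracket -> illegal
(5,3): flips 2 -> legal
(5,4): flips 3 -> legal
(5,5): no bracket -> illegal
B mobility = 5
-- W to move --
(0,3): no bracket -> illegal
(0,4): flips 1 -> legal
(0,5): flips 2 -> legal
(1,2): flips 1 -> legal
(1,3): flips 1 -> legal
(1,5): no bracket -> illegal
(2,5): no bracket -> illegal
(3,0): no bracket -> illegal
(4,0): flips 1 -> legal
(5,0): flips 1 -> legal
(5,1): flips 1 -> legal
(5,2): no bracket -> illegal
W mobility = 7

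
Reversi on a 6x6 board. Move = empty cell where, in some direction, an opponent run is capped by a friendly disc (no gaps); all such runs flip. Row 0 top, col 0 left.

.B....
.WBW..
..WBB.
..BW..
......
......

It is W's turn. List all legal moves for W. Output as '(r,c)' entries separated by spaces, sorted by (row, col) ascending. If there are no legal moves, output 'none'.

Answer: (0,2) (1,5) (2,5) (3,1) (3,5) (4,2)

Derivation:
(0,0): no bracket -> illegal
(0,2): flips 1 -> legal
(0,3): no bracket -> illegal
(1,0): no bracket -> illegal
(1,4): no bracket -> illegal
(1,5): flips 1 -> legal
(2,1): no bracket -> illegal
(2,5): flips 2 -> legal
(3,1): flips 1 -> legal
(3,4): no bracket -> illegal
(3,5): flips 1 -> legal
(4,1): no bracket -> illegal
(4,2): flips 1 -> legal
(4,3): no bracket -> illegal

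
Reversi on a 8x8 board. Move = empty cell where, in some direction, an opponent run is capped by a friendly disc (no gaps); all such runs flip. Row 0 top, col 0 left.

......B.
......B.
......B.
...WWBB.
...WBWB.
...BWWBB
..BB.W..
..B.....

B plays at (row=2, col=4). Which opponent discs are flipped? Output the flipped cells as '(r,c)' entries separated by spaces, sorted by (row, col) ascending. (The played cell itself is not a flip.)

Dir NW: first cell '.' (not opp) -> no flip
Dir N: first cell '.' (not opp) -> no flip
Dir NE: first cell '.' (not opp) -> no flip
Dir W: first cell '.' (not opp) -> no flip
Dir E: first cell '.' (not opp) -> no flip
Dir SW: opp run (3,3), next='.' -> no flip
Dir S: opp run (3,4) capped by B -> flip
Dir SE: first cell 'B' (not opp) -> no flip

Answer: (3,4)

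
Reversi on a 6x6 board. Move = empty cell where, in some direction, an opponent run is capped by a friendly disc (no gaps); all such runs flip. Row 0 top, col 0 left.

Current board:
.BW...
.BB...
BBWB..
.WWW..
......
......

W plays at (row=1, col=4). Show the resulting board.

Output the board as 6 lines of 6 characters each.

Place W at (1,4); scan 8 dirs for brackets.
Dir NW: first cell '.' (not opp) -> no flip
Dir N: first cell '.' (not opp) -> no flip
Dir NE: first cell '.' (not opp) -> no flip
Dir W: first cell '.' (not opp) -> no flip
Dir E: first cell '.' (not opp) -> no flip
Dir SW: opp run (2,3) capped by W -> flip
Dir S: first cell '.' (not opp) -> no flip
Dir SE: first cell '.' (not opp) -> no flip
All flips: (2,3)

Answer: .BW...
.BB.W.
BBWW..
.WWW..
......
......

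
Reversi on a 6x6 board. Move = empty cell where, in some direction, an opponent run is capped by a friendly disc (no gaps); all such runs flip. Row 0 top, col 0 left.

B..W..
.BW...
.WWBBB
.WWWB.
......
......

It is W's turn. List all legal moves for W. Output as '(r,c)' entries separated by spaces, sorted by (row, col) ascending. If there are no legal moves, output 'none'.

(0,1): flips 1 -> legal
(0,2): no bracket -> illegal
(1,0): flips 1 -> legal
(1,3): flips 1 -> legal
(1,4): flips 1 -> legal
(1,5): flips 1 -> legal
(2,0): no bracket -> illegal
(3,5): flips 1 -> legal
(4,3): no bracket -> illegal
(4,4): no bracket -> illegal
(4,5): flips 2 -> legal

Answer: (0,1) (1,0) (1,3) (1,4) (1,5) (3,5) (4,5)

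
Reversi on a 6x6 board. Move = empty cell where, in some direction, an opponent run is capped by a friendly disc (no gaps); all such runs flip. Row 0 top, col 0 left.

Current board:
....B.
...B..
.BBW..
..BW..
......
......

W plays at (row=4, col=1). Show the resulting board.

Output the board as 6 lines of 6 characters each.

Place W at (4,1); scan 8 dirs for brackets.
Dir NW: first cell '.' (not opp) -> no flip
Dir N: first cell '.' (not opp) -> no flip
Dir NE: opp run (3,2) capped by W -> flip
Dir W: first cell '.' (not opp) -> no flip
Dir E: first cell '.' (not opp) -> no flip
Dir SW: first cell '.' (not opp) -> no flip
Dir S: first cell '.' (not opp) -> no flip
Dir SE: first cell '.' (not opp) -> no flip
All flips: (3,2)

Answer: ....B.
...B..
.BBW..
..WW..
.W....
......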